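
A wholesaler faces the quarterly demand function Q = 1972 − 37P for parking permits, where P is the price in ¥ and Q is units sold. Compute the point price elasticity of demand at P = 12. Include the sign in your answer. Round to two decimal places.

At P = 12, Q = 1528.
dQ/dP = −37.
ε = (dQ/dP)(P/Q) = (-37)(12/1528).

-0.29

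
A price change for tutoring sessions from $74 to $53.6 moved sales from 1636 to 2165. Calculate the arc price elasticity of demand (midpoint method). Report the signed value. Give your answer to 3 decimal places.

ΔQ = 2165 − 1636 = 529; ΔP = 53.6 − 74 = -20.4.
Midpoints: P̄ = 63.80, Q̄ = 1900.5.
ε = (ΔQ/ΔP)(P̄/Q̄) = (529/-20.4)(63.80/1900.5).

-0.871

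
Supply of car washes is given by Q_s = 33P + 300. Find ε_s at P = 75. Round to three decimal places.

0.892

At P = 75, Q_s = 2775.
dQ_s/dP = 33.
ε_s = (dQ_s/dP)(P/Q_s) = (33)(75/2775).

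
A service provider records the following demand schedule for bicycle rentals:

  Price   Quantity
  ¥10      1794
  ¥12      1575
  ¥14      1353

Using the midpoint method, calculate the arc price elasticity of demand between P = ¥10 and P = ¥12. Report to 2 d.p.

At P = 10, Q = 1794; at P = 12, Q = 1575.
ΔQ = -219, ΔP = 2. Midpoints: P̄ = 11.00, Q̄ = 1684.5.
ε = (ΔQ/ΔP)(P̄/Q̄) = (-219/2)(11.00/1684.5).

-0.72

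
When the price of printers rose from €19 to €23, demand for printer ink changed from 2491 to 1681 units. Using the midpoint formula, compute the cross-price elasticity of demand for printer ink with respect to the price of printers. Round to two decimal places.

-2.04

ΔQ_x = 1681 − 2491 = -810; ΔP_y = 23 − 19 = 4.
Midpoints: P̄_y = 21.00, Q̄_x = 2086.0.
ε_xy = (ΔQ_x/ΔP_y)(P̄_y/Q̄_x) = (-810/4)(21.00/2086.0).
ε_xy < 0, so the goods are complements.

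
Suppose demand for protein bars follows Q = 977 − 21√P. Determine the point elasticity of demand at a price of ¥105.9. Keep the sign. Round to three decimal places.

-0.142

At P = 105.9, Q = 760.894.
dQ/dP = −21/(2√P) = -1.020.
ε = (dQ/dP)(P/Q) = (-1.020)(105.9/760.894).
|ε| < 1, so demand is inelastic at this price.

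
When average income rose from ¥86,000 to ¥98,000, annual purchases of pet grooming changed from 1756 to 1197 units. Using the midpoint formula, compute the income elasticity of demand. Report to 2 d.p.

-2.90

ΔQ = -559, ΔI = 12000. Midpoints: Ī = 92,000, Q̄ = 1476.5.
ε_I = (ΔQ/ΔI)(Ī/Q̄) = (-559/12000)(92000/1476.5).
ε_I < 0, so the good is inferior.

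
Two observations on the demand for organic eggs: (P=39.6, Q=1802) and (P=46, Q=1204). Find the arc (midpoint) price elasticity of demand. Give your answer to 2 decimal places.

-2.66

ΔQ = 1204 − 1802 = -598; ΔP = 46 − 39.6 = 6.4.
Midpoints: P̄ = 42.80, Q̄ = 1503.0.
ε = (ΔQ/ΔP)(P̄/Q̄) = (-598/6.4)(42.80/1503.0).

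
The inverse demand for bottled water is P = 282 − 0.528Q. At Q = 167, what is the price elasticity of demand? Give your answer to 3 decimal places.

At Q = 167, P = 282 − 0.528(167) = 193.82.
dP/dQ = −0.528, so dQ/dP = 1/(−0.528) = -1.894.
ε = (dQ/dP)(P/Q) = (-1.894)(193.82/167).

-2.198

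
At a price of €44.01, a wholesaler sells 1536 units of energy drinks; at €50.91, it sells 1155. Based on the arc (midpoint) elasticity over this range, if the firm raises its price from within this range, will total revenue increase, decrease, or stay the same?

decrease

Arc ε = (-381/6.9)(47.46/1345.5) ≈ -1.948.
|ε| = 1.95 > 1, so demand is elastic. A price rise therefore reduces total revenue.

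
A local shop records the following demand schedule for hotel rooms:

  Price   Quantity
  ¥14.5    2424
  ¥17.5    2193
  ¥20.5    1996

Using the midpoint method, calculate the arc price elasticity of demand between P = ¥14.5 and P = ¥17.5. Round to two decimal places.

-0.53

At P = 14.5, Q = 2424; at P = 17.5, Q = 2193.
ΔQ = -231, ΔP = 3.0. Midpoints: P̄ = 16.00, Q̄ = 2308.5.
ε = (ΔQ/ΔP)(P̄/Q̄) = (-231/3.0)(16.00/2308.5).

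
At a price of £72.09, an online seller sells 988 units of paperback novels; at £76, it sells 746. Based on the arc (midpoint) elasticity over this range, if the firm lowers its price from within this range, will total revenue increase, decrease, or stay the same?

increase

Arc ε = (-242/3.91)(74.05/867.0) ≈ -5.286.
|ε| = 5.29 > 1, so demand is elastic. A price cut therefore raises total revenue.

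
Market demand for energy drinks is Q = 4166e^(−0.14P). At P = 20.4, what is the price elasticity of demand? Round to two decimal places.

At P = 20.4, Q = 239.538.
dQ/dP = −0.14·4166e^(−0.14P) = −0.14Q = -33.535.
ε = (dQ/dP)(P/Q) = (-33.535)(20.4/239.538).
|ε| > 1, so demand is elastic at this price.

-2.86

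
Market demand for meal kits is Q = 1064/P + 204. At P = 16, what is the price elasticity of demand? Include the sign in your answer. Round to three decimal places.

At P = 16, Q = 270.500.
dQ/dP = −1064/P² = -4.156.
ε = (dQ/dP)(P/Q) = (-4.156)(16/270.500).
|ε| < 1, so demand is inelastic at this price.

-0.246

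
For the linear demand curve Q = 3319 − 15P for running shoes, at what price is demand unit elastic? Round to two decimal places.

110.63

For linear demand Q = a − bP, ε = −bP/(a − bP). |ε| = 1 when bP = a − bP, i.e. P = a/(2b).
P = 3319/(2·15) = 3319/30 = 110.6333.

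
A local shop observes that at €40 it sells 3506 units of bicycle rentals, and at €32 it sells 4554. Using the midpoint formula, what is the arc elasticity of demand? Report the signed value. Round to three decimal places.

-1.170

ΔQ = 4554 − 3506 = 1048; ΔP = 32 − 40 = -8.
Midpoints: P̄ = 36.00, Q̄ = 4030.0.
ε = (ΔQ/ΔP)(P̄/Q̄) = (1048/-8)(36.00/4030.0).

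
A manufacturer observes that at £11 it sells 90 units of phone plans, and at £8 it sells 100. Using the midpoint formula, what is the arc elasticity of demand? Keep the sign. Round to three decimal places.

ΔQ = 100 − 90 = 10; ΔP = 8 − 11 = -3.
Midpoints: P̄ = 9.50, Q̄ = 95.0.
ε = (ΔQ/ΔP)(P̄/Q̄) = (10/-3)(9.50/95.0).

-0.333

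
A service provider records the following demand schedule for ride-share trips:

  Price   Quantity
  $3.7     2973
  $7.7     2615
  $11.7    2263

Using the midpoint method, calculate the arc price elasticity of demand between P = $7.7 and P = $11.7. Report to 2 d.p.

At P = 7.7, Q = 2615; at P = 11.7, Q = 2263.
ΔQ = -352, ΔP = 4.0. Midpoints: P̄ = 9.70, Q̄ = 2439.0.
ε = (ΔQ/ΔP)(P̄/Q̄) = (-352/4.0)(9.70/2439.0).

-0.35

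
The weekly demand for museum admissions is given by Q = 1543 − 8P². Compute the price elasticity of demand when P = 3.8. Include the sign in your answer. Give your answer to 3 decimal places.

-0.162

At P = 3.8, Q = 1427.480.
dQ/dP = −16P = -60.800.
ε = (dQ/dP)(P/Q) = (-60.800)(3.8/1427.480).
|ε| < 1, so demand is inelastic at this price.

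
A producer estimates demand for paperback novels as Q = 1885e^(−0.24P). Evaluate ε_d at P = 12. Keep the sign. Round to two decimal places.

At P = 12, Q = 105.814.
dQ/dP = −0.24·1885e^(−0.24P) = −0.24Q = -25.395.
ε = (dQ/dP)(P/Q) = (-25.395)(12/105.814).

-2.88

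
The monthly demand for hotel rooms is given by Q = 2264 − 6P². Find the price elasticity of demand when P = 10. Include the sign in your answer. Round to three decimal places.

-0.721

At P = 10, Q = 1664.
dQ/dP = −12P = -120.
ε = (dQ/dP)(P/Q) = (-120)(10/1664).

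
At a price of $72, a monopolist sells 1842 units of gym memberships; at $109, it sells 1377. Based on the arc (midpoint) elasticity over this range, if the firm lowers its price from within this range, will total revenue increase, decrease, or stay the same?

Arc ε = (-465/37)(90.50/1609.5) ≈ -0.707.
|ε| = 0.71 < 1, so demand is inelastic. A price cut therefore reduces total revenue.

decrease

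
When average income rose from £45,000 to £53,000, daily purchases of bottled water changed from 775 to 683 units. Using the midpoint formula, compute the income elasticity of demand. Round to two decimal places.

-0.77

ΔQ = -92, ΔI = 8000. Midpoints: Ī = 49,000, Q̄ = 729.0.
ε_I = (ΔQ/ΔI)(Ī/Q̄) = (-92/8000)(49000/729.0).
ε_I < 0, so the good is inferior.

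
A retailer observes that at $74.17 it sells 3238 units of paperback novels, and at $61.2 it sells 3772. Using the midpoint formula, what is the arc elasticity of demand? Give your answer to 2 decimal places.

ΔQ = 3772 − 3238 = 534; ΔP = 61.2 − 74.17 = -12.97.
Midpoints: P̄ = 67.69, Q̄ = 3505.0.
ε = (ΔQ/ΔP)(P̄/Q̄) = (534/-12.97)(67.69/3505.0).

-0.80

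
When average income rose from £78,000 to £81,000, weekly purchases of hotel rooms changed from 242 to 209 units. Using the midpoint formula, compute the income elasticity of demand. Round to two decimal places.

-3.88

ΔQ = -33, ΔI = 3000. Midpoints: Ī = 79,500, Q̄ = 225.5.
ε_I = (ΔQ/ΔI)(Ī/Q̄) = (-33/3000)(79500/225.5).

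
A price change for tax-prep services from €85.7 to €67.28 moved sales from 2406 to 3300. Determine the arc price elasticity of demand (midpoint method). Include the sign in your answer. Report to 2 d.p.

ΔQ = 3300 − 2406 = 894; ΔP = 67.28 − 85.7 = -18.42.
Midpoints: P̄ = 76.49, Q̄ = 2853.0.
ε = (ΔQ/ΔP)(P̄/Q̄) = (894/-18.42)(76.49/2853.0).

-1.30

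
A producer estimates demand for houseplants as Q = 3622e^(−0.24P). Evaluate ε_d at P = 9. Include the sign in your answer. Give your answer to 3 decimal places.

At P = 9, Q = 417.708.
dQ/dP = −0.24·3622e^(−0.24P) = −0.24Q = -100.250.
ε = (dQ/dP)(P/Q) = (-100.250)(9/417.708).
|ε| > 1, so demand is elastic at this price.

-2.160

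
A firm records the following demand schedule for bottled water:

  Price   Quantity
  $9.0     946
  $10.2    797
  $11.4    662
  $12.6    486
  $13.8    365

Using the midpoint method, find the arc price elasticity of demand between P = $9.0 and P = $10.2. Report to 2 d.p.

At P = 9.0, Q = 946; at P = 10.2, Q = 797.
ΔQ = -149, ΔP = 1.2. Midpoints: P̄ = 9.60, Q̄ = 871.5.
ε = (ΔQ/ΔP)(P̄/Q̄) = (-149/1.2)(9.60/871.5).

-1.37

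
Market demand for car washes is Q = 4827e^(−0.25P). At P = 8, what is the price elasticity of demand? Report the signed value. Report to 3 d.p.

At P = 8, Q = 653.263.
dQ/dP = −0.25·4827e^(−0.25P) = −0.25Q = -163.316.
ε = (dQ/dP)(P/Q) = (-163.316)(8/653.263).
|ε| > 1, so demand is elastic at this price.

-2.000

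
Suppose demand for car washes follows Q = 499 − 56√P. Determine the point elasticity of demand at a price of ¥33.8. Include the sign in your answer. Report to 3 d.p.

-0.939

At P = 33.8, Q = 173.429.
dQ/dP = −56/(2√P) = -4.816.
ε = (dQ/dP)(P/Q) = (-4.816)(33.8/173.429).
|ε| < 1, so demand is inelastic at this price.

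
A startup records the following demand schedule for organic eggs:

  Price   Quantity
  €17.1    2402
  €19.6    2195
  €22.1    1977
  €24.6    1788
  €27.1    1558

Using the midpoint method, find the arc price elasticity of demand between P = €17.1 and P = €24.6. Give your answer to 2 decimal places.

At P = 17.1, Q = 2402; at P = 24.6, Q = 1788.
ΔQ = -614, ΔP = 7.5. Midpoints: P̄ = 20.85, Q̄ = 2095.0.
ε = (ΔQ/ΔP)(P̄/Q̄) = (-614/7.5)(20.85/2095.0).

-0.81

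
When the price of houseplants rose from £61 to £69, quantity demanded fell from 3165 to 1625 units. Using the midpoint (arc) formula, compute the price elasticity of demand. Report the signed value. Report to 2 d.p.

-5.22

ΔQ = 1625 − 3165 = -1540; ΔP = 69 − 61 = 8.
Midpoints: P̄ = 65.00, Q̄ = 2395.0.
ε = (ΔQ/ΔP)(P̄/Q̄) = (-1540/8)(65.00/2395.0).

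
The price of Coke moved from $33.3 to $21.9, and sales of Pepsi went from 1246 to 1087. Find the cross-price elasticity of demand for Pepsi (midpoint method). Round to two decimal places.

0.33

ΔQ_x = 1087 − 1246 = -159; ΔP_y = 21.9 − 33.3 = -11.4.
Midpoints: P̄_y = 27.60, Q̄_x = 1166.5.
ε_xy = (ΔQ_x/ΔP_y)(P̄_y/Q̄_x) = (-159/-11.4)(27.60/1166.5).
ε_xy > 0, so the goods are substitutes.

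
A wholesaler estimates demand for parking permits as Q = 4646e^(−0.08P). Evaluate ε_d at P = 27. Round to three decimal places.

-2.160

At P = 27, Q = 535.801.
dQ/dP = −0.08·4646e^(−0.08P) = −0.08Q = -42.864.
ε = (dQ/dP)(P/Q) = (-42.864)(27/535.801).
|ε| > 1, so demand is elastic at this price.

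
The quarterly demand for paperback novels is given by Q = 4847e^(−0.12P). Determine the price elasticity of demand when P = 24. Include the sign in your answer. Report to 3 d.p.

At P = 24, Q = 272.085.
dQ/dP = −0.12·4847e^(−0.12P) = −0.12Q = -32.650.
ε = (dQ/dP)(P/Q) = (-32.650)(24/272.085).

-2.880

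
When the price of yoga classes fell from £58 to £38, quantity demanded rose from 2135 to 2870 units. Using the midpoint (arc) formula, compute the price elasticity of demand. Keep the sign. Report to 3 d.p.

ΔQ = 2870 − 2135 = 735; ΔP = 38 − 58 = -20.
Midpoints: P̄ = 48.00, Q̄ = 2502.5.
ε = (ΔQ/ΔP)(P̄/Q̄) = (735/-20)(48.00/2502.5).

-0.705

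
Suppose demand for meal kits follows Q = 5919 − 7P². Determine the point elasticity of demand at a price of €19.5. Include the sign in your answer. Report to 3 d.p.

-1.634

At P = 19.5, Q = 3257.250.
dQ/dP = −14P = -273.
ε = (dQ/dP)(P/Q) = (-273)(19.5/3257.250).
|ε| > 1, so demand is elastic at this price.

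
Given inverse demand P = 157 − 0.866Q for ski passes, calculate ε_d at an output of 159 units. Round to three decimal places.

At Q = 159, P = 157 − 0.866(159) = 19.31.
dP/dQ = −0.866, so dQ/dP = 1/(−0.866) = -1.155.
ε = (dQ/dP)(P/Q) = (-1.155)(19.31/159).

-0.140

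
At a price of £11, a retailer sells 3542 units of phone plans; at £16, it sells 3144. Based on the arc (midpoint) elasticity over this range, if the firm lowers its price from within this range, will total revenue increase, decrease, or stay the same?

decrease

Arc ε = (-398/5)(13.50/3343.0) ≈ -0.321.
|ε| = 0.32 < 1, so demand is inelastic. A price cut therefore reduces total revenue.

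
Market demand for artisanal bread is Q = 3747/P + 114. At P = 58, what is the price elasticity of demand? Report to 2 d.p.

At P = 58, Q = 178.603.
dQ/dP = −3747/P² = -1.114.
ε = (dQ/dP)(P/Q) = (-1.114)(58/178.603).
|ε| < 1, so demand is inelastic at this price.

-0.36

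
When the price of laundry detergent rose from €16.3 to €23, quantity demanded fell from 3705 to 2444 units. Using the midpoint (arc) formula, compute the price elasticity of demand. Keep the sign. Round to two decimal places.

ΔQ = 2444 − 3705 = -1261; ΔP = 23 − 16.3 = 6.7.
Midpoints: P̄ = 19.65, Q̄ = 3074.5.
ε = (ΔQ/ΔP)(P̄/Q̄) = (-1261/6.7)(19.65/3074.5).

-1.20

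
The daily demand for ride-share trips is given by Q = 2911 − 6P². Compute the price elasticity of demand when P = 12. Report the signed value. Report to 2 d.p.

-0.84

At P = 12, Q = 2047.
dQ/dP = −12P = -144.
ε = (dQ/dP)(P/Q) = (-144)(12/2047).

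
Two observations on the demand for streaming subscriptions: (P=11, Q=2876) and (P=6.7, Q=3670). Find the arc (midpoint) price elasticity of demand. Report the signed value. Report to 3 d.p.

-0.499

ΔQ = 3670 − 2876 = 794; ΔP = 6.7 − 11 = -4.3.
Midpoints: P̄ = 8.85, Q̄ = 3273.0.
ε = (ΔQ/ΔP)(P̄/Q̄) = (794/-4.3)(8.85/3273.0).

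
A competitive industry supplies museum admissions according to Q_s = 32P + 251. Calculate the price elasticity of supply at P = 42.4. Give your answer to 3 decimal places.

0.844

At P = 42.4, Q_s = 1607.80.
dQ_s/dP = 32.
ε_s = (dQ_s/dP)(P/Q_s) = (32)(42.4/1607.80).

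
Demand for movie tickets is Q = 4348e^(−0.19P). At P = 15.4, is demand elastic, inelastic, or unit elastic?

Q = 233.101, dQ/dP = -44.289.
ε = (dQ/dP)(P/Q) ≈ -2.926.
|ε| = 2.93 > 1.

elastic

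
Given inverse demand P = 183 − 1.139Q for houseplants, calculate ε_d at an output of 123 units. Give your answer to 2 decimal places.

-0.31

At Q = 123, P = 183 − 1.139(123) = 42.90.
dP/dQ = −1.139, so dQ/dP = 1/(−1.139) = -0.878.
ε = (dQ/dP)(P/Q) = (-0.878)(42.90/123).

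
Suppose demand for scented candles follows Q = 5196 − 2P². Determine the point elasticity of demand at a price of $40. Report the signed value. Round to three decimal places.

At P = 40, Q = 1996.
dQ/dP = −4P = -160.
ε = (dQ/dP)(P/Q) = (-160)(40/1996).

-3.206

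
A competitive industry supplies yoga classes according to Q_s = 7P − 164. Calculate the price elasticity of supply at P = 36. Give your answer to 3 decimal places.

At P = 36, Q_s = 88.
dQ_s/dP = 7.
ε_s = (dQ_s/dP)(P/Q_s) = (7)(36/88).

2.864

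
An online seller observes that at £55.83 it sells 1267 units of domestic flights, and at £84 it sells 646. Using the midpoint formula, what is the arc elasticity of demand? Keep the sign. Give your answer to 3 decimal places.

ΔQ = 646 − 1267 = -621; ΔP = 84 − 55.83 = 28.17.
Midpoints: P̄ = 69.91, Q̄ = 956.5.
ε = (ΔQ/ΔP)(P̄/Q̄) = (-621/28.17)(69.91/956.5).

-1.611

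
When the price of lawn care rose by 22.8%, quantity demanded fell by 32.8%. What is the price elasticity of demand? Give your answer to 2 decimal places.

-1.44

ε = %ΔQ / %ΔP = (-32.8)/(22.8) = -1.439.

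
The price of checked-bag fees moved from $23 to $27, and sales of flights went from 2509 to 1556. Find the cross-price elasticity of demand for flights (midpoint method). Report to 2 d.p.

-2.93

ΔQ_x = 1556 − 2509 = -953; ΔP_y = 27 − 23 = 4.
Midpoints: P̄_y = 25.00, Q̄_x = 2032.5.
ε_xy = (ΔQ_x/ΔP_y)(P̄_y/Q̄_x) = (-953/4)(25.00/2032.5).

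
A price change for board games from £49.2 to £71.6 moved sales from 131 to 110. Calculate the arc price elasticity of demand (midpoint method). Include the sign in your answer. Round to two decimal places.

-0.47

ΔQ = 110 − 131 = -21; ΔP = 71.6 − 49.2 = 22.4.
Midpoints: P̄ = 60.40, Q̄ = 120.5.
ε = (ΔQ/ΔP)(P̄/Q̄) = (-21/22.4)(60.40/120.5).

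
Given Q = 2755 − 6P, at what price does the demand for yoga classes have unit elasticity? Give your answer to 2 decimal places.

229.58

For linear demand Q = a − bP, ε = −bP/(a − bP). |ε| = 1 when bP = a − bP, i.e. P = a/(2b).
P = 2755/(2·6) = 2755/12 = 229.5833.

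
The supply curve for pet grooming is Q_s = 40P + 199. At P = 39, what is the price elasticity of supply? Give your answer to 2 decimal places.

0.89

At P = 39, Q_s = 1759.
dQ_s/dP = 40.
ε_s = (dQ_s/dP)(P/Q_s) = (40)(39/1759).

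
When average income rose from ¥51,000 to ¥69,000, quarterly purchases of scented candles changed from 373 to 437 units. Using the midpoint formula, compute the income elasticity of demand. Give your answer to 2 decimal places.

0.53

ΔQ = 64, ΔI = 18000. Midpoints: Ī = 60,000, Q̄ = 405.0.
ε_I = (ΔQ/ΔI)(Ī/Q̄) = (64/18000)(60000/405.0).
ε_I > 0, so the good is normal.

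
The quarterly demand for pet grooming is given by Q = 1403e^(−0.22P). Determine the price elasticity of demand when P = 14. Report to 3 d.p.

-3.080

At P = 14, Q = 64.481.
dQ/dP = −0.22·1403e^(−0.22P) = −0.22Q = -14.186.
ε = (dQ/dP)(P/Q) = (-14.186)(14/64.481).
|ε| > 1, so demand is elastic at this price.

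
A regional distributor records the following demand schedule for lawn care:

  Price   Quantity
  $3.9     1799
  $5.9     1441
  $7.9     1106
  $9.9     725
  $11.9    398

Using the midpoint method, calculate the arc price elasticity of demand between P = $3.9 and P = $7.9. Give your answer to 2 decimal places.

-0.70

At P = 3.9, Q = 1799; at P = 7.9, Q = 1106.
ΔQ = -693, ΔP = 4.0. Midpoints: P̄ = 5.90, Q̄ = 1452.5.
ε = (ΔQ/ΔP)(P̄/Q̄) = (-693/4.0)(5.90/1452.5).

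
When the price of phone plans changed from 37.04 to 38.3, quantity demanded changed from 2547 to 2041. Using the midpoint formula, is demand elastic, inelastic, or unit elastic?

Arc ε ≈ -6.595.
|ε| = 6.59 > 1.

elastic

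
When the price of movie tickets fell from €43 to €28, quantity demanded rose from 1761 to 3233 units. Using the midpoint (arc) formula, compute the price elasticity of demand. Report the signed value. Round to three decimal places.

-1.395

ΔQ = 3233 − 1761 = 1472; ΔP = 28 − 43 = -15.
Midpoints: P̄ = 35.50, Q̄ = 2497.0.
ε = (ΔQ/ΔP)(P̄/Q̄) = (1472/-15)(35.50/2497.0).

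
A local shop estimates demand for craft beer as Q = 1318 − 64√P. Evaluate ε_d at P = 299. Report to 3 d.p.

-2.618

At P = 299, Q = 211.337.
dQ/dP = −64/(2√P) = -1.851.
ε = (dQ/dP)(P/Q) = (-1.851)(299/211.337).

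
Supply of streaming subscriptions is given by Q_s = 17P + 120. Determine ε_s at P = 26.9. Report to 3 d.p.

At P = 26.9, Q_s = 577.30.
dQ_s/dP = 17.
ε_s = (dQ_s/dP)(P/Q_s) = (17)(26.9/577.30).

0.792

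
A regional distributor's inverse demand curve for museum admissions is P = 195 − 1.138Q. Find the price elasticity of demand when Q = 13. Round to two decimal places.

At Q = 13, P = 195 − 1.138(13) = 180.21.
dP/dQ = −1.138, so dQ/dP = 1/(−1.138) = -0.879.
ε = (dQ/dP)(P/Q) = (-0.879)(180.21/13).

-12.18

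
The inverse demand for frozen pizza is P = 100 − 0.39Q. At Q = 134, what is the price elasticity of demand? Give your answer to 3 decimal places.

At Q = 134, P = 100 − 0.39(134) = 47.74.
dP/dQ = −0.39, so dQ/dP = 1/(−0.39) = -2.564.
ε = (dQ/dP)(P/Q) = (-2.564)(47.74/134).

-0.914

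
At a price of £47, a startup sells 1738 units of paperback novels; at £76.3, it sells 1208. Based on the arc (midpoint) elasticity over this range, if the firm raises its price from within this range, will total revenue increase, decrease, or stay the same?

Arc ε = (-530/29.3)(61.65/1473.0) ≈ -0.757.
|ε| = 0.76 < 1, so demand is inelastic. A price rise therefore raises total revenue.

increase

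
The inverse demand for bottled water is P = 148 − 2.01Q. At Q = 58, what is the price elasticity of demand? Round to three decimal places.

At Q = 58, P = 148 − 2.01(58) = 31.42.
dP/dQ = −2.01, so dQ/dP = 1/(−2.01) = -0.498.
ε = (dQ/dP)(P/Q) = (-0.498)(31.42/58).

-0.270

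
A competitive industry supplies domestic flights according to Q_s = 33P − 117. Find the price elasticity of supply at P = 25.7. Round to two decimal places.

At P = 25.7, Q_s = 731.10.
dQ_s/dP = 33.
ε_s = (dQ_s/dP)(P/Q_s) = (33)(25.7/731.10).

1.16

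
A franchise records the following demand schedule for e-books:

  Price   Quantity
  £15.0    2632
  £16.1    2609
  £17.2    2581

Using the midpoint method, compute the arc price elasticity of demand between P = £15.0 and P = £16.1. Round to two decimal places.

At P = 15.0, Q = 2632; at P = 16.1, Q = 2609.
ΔQ = -23, ΔP = 1.1. Midpoints: P̄ = 15.55, Q̄ = 2620.5.
ε = (ΔQ/ΔP)(P̄/Q̄) = (-23/1.1)(15.55/2620.5).

-0.12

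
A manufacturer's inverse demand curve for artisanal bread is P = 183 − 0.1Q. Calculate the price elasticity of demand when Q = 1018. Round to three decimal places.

-0.798

At Q = 1018, P = 183 − 0.1(1018) = 81.20.
dP/dQ = −0.1, so dQ/dP = 1/(−0.1) = -10.000.
ε = (dQ/dP)(P/Q) = (-10.000)(81.20/1018).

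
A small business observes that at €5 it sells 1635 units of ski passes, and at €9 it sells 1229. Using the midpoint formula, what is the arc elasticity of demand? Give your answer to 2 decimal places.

-0.50

ΔQ = 1229 − 1635 = -406; ΔP = 9 − 5 = 4.
Midpoints: P̄ = 7.00, Q̄ = 1432.0.
ε = (ΔQ/ΔP)(P̄/Q̄) = (-406/4)(7.00/1432.0).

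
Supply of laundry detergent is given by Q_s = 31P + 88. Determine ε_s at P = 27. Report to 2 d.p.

At P = 27, Q_s = 925.
dQ_s/dP = 31.
ε_s = (dQ_s/dP)(P/Q_s) = (31)(27/925).

0.90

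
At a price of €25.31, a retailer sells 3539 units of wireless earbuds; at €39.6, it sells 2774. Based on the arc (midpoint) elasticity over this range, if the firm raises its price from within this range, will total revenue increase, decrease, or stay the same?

Arc ε = (-765/14.29)(32.45/3156.5) ≈ -0.550.
|ε| = 0.55 < 1, so demand is inelastic. A price rise therefore raises total revenue.

increase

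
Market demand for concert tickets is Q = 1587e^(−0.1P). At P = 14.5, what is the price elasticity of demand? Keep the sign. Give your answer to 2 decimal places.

At P = 14.5, Q = 372.263.
dQ/dP = −0.1·1587e^(−0.1P) = −0.1Q = -37.226.
ε = (dQ/dP)(P/Q) = (-37.226)(14.5/372.263).

-1.45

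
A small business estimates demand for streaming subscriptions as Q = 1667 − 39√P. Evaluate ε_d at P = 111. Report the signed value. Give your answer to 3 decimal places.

-0.164

At P = 111, Q = 1256.110.
dQ/dP = −39/(2√P) = -1.851.
ε = (dQ/dP)(P/Q) = (-1.851)(111/1256.110).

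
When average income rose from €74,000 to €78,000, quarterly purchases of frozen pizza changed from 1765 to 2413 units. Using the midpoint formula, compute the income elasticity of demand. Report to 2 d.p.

5.89

ΔQ = 648, ΔI = 4000. Midpoints: Ī = 76,000, Q̄ = 2089.0.
ε_I = (ΔQ/ΔI)(Ī/Q̄) = (648/4000)(76000/2089.0).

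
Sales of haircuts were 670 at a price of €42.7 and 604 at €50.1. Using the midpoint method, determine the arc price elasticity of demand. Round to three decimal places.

-0.650

ΔQ = 604 − 670 = -66; ΔP = 50.1 − 42.7 = 7.4.
Midpoints: P̄ = 46.40, Q̄ = 637.0.
ε = (ΔQ/ΔP)(P̄/Q̄) = (-66/7.4)(46.40/637.0).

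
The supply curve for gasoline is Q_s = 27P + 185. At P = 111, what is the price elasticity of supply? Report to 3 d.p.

0.942

At P = 111, Q_s = 3182.
dQ_s/dP = 27.
ε_s = (dQ_s/dP)(P/Q_s) = (27)(111/3182).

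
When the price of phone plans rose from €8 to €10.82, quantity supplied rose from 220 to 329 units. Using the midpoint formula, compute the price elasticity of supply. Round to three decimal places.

1.325

ΔQ = 329 − 220 = 109; ΔP = 10.82 − 8 = 2.82.
Midpoints: P̄ = 9.41, Q̄ = 274.5.
ε_s = (ΔQ/ΔP)(P̄/Q̄) = (109/2.82)(9.41/274.5).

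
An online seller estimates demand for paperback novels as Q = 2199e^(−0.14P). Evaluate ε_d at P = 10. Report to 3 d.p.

At P = 10, Q = 542.267.
dQ/dP = −0.14·2199e^(−0.14P) = −0.14Q = -75.917.
ε = (dQ/dP)(P/Q) = (-75.917)(10/542.267).

-1.400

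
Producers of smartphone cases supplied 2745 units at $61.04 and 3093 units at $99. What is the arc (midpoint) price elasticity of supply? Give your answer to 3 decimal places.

ΔQ = 3093 − 2745 = 348; ΔP = 99 − 61.04 = 37.96.
Midpoints: P̄ = 80.02, Q̄ = 2919.0.
ε_s = (ΔQ/ΔP)(P̄/Q̄) = (348/37.96)(80.02/2919.0).

0.251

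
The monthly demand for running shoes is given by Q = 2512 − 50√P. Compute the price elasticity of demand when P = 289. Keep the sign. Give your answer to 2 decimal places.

-0.26

At P = 289, Q = 1662.
dQ/dP = −50/(2√P) = -1.471.
ε = (dQ/dP)(P/Q) = (-1.471)(289/1662).
|ε| < 1, so demand is inelastic at this price.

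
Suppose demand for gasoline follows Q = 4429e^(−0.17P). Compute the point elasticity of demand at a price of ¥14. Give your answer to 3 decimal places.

-2.380

At P = 14, Q = 409.907.
dQ/dP = −0.17·4429e^(−0.17P) = −0.17Q = -69.684.
ε = (dQ/dP)(P/Q) = (-69.684)(14/409.907).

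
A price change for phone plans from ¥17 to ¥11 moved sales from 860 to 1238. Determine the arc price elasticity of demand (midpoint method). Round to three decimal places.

-0.841

ΔQ = 1238 − 860 = 378; ΔP = 11 − 17 = -6.
Midpoints: P̄ = 14.00, Q̄ = 1049.0.
ε = (ΔQ/ΔP)(P̄/Q̄) = (378/-6)(14.00/1049.0).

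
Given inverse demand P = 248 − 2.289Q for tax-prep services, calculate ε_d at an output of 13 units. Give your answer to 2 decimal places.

At Q = 13, P = 248 − 2.289(13) = 218.24.
dP/dQ = −2.289, so dQ/dP = 1/(−2.289) = -0.437.
ε = (dQ/dP)(P/Q) = (-0.437)(218.24/13).

-7.33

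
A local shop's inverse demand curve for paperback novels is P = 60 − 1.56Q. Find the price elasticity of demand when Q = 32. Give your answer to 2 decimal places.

At Q = 32, P = 60 − 1.56(32) = 10.08.
dP/dQ = −1.56, so dQ/dP = 1/(−1.56) = -0.641.
ε = (dQ/dP)(P/Q) = (-0.641)(10.08/32).

-0.20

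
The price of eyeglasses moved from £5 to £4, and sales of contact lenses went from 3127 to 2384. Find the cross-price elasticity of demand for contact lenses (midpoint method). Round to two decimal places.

ΔQ_x = 2384 − 3127 = -743; ΔP_y = 4 − 5 = -1.
Midpoints: P̄_y = 4.50, Q̄_x = 2755.5.
ε_xy = (ΔQ_x/ΔP_y)(P̄_y/Q̄_x) = (-743/-1)(4.50/2755.5).
ε_xy > 0, so the goods are substitutes.

1.21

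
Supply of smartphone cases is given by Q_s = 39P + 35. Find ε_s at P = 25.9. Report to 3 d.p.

0.967

At P = 25.9, Q_s = 1045.10.
dQ_s/dP = 39.
ε_s = (dQ_s/dP)(P/Q_s) = (39)(25.9/1045.10).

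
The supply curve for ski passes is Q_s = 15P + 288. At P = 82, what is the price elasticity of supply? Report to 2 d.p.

At P = 82, Q_s = 1518.
dQ_s/dP = 15.
ε_s = (dQ_s/dP)(P/Q_s) = (15)(82/1518).

0.81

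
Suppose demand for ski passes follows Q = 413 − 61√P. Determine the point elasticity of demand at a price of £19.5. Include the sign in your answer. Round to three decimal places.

-0.938

At P = 19.5, Q = 143.631.
dQ/dP = −61/(2√P) = -6.907.
ε = (dQ/dP)(P/Q) = (-6.907)(19.5/143.631).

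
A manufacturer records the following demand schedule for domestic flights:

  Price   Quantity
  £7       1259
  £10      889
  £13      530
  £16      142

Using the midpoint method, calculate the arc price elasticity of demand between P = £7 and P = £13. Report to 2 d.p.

-1.36

At P = 7, Q = 1259; at P = 13, Q = 530.
ΔQ = -729, ΔP = 6. Midpoints: P̄ = 10.00, Q̄ = 894.5.
ε = (ΔQ/ΔP)(P̄/Q̄) = (-729/6)(10.00/894.5).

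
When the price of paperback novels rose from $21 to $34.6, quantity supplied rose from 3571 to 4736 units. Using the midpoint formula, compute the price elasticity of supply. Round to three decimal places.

0.573

ΔQ = 4736 − 3571 = 1165; ΔP = 34.6 − 21 = 13.6.
Midpoints: P̄ = 27.80, Q̄ = 4153.5.
ε_s = (ΔQ/ΔP)(P̄/Q̄) = (1165/13.6)(27.80/4153.5).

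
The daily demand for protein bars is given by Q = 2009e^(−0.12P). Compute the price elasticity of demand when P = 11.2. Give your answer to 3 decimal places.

At P = 11.2, Q = 523.948.
dQ/dP = −0.12·2009e^(−0.12P) = −0.12Q = -62.874.
ε = (dQ/dP)(P/Q) = (-62.874)(11.2/523.948).

-1.344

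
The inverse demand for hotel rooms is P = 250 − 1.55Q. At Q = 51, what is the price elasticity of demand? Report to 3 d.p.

At Q = 51, P = 250 − 1.55(51) = 170.95.
dP/dQ = −1.55, so dQ/dP = 1/(−1.55) = -0.645.
ε = (dQ/dP)(P/Q) = (-0.645)(170.95/51).

-2.163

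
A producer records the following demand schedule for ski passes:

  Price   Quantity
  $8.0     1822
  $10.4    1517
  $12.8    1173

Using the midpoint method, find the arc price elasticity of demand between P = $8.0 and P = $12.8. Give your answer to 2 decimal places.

-0.94

At P = 8.0, Q = 1822; at P = 12.8, Q = 1173.
ΔQ = -649, ΔP = 4.8. Midpoints: P̄ = 10.40, Q̄ = 1497.5.
ε = (ΔQ/ΔP)(P̄/Q̄) = (-649/4.8)(10.40/1497.5).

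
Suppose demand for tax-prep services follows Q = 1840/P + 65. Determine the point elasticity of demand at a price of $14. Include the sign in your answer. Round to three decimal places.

-0.669

At P = 14, Q = 196.429.
dQ/dP = −1840/P² = -9.388.
ε = (dQ/dP)(P/Q) = (-9.388)(14/196.429).
|ε| < 1, so demand is inelastic at this price.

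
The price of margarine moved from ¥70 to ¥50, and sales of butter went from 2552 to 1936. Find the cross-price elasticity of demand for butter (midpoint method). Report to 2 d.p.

ΔQ_x = 1936 − 2552 = -616; ΔP_y = 50 − 70 = -20.
Midpoints: P̄_y = 60.00, Q̄_x = 2244.0.
ε_xy = (ΔQ_x/ΔP_y)(P̄_y/Q̄_x) = (-616/-20)(60.00/2244.0).

0.82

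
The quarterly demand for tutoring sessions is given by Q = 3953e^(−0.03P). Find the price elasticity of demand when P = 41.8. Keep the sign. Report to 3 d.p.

At P = 41.8, Q = 1128.032.
dQ/dP = −0.03·3953e^(−0.03P) = −0.03Q = -33.841.
ε = (dQ/dP)(P/Q) = (-33.841)(41.8/1128.032).
|ε| > 1, so demand is elastic at this price.

-1.254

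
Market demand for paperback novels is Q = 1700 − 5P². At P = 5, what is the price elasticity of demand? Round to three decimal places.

At P = 5, Q = 1575.
dQ/dP = −10P = -50.
ε = (dQ/dP)(P/Q) = (-50)(5/1575).
|ε| < 1, so demand is inelastic at this price.

-0.159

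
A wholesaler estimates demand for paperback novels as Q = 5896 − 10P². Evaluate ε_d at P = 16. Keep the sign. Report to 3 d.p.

At P = 16, Q = 3336.
dQ/dP = −20P = -320.
ε = (dQ/dP)(P/Q) = (-320)(16/3336).
|ε| > 1, so demand is elastic at this price.

-1.535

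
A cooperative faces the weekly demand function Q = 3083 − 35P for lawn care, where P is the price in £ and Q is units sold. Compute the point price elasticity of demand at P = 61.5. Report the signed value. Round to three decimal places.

-2.313

At P = 61.5, Q = 930.500.
dQ/dP = −35.
ε = (dQ/dP)(P/Q) = (-35)(61.5/930.500).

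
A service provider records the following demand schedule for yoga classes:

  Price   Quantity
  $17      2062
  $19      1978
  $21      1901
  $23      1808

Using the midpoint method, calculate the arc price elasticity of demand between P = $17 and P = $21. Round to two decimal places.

-0.39

At P = 17, Q = 2062; at P = 21, Q = 1901.
ΔQ = -161, ΔP = 4. Midpoints: P̄ = 19.00, Q̄ = 1981.5.
ε = (ΔQ/ΔP)(P̄/Q̄) = (-161/4)(19.00/1981.5).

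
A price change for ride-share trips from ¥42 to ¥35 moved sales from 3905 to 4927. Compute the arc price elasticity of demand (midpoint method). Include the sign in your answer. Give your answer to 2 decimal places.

ΔQ = 4927 − 3905 = 1022; ΔP = 35 − 42 = -7.
Midpoints: P̄ = 38.50, Q̄ = 4416.0.
ε = (ΔQ/ΔP)(P̄/Q̄) = (1022/-7)(38.50/4416.0).

-1.27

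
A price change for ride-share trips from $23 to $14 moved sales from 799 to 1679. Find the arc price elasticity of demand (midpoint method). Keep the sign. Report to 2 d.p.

-1.46

ΔQ = 1679 − 799 = 880; ΔP = 14 − 23 = -9.
Midpoints: P̄ = 18.50, Q̄ = 1239.0.
ε = (ΔQ/ΔP)(P̄/Q̄) = (880/-9)(18.50/1239.0).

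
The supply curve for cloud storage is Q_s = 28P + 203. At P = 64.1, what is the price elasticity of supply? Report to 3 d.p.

At P = 64.1, Q_s = 1997.80.
dQ_s/dP = 28.
ε_s = (dQ_s/dP)(P/Q_s) = (28)(64.1/1997.80).

0.898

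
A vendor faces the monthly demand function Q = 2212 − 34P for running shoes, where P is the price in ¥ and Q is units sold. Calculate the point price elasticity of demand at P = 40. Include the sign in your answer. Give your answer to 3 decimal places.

-1.596

At P = 40, Q = 852.
dQ/dP = −34.
ε = (dQ/dP)(P/Q) = (-34)(40/852).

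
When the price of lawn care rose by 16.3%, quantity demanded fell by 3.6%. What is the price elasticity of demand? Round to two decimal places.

-0.22

ε = %ΔQ / %ΔP = (-3.6)/(16.3) = -0.221.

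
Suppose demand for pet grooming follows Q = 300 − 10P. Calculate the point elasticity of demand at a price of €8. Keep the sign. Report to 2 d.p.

At P = 8, Q = 220.
dQ/dP = −10.
ε = (dQ/dP)(P/Q) = (-10)(8/220).

-0.36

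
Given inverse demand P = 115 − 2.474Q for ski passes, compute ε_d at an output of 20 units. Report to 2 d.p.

At Q = 20, P = 115 − 2.474(20) = 65.52.
dP/dQ = −2.474, so dQ/dP = 1/(−2.474) = -0.404.
ε = (dQ/dP)(P/Q) = (-0.404)(65.52/20).

-1.32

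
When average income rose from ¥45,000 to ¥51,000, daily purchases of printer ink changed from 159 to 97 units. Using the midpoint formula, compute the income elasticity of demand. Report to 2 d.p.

ΔQ = -62, ΔI = 6000. Midpoints: Ī = 48,000, Q̄ = 128.0.
ε_I = (ΔQ/ΔI)(Ī/Q̄) = (-62/6000)(48000/128.0).

-3.88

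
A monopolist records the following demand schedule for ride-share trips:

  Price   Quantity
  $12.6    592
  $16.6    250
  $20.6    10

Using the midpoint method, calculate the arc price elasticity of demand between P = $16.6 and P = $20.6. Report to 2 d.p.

At P = 16.6, Q = 250; at P = 20.6, Q = 10.
ΔQ = -240, ΔP = 4.0. Midpoints: P̄ = 18.60, Q̄ = 130.0.
ε = (ΔQ/ΔP)(P̄/Q̄) = (-240/4.0)(18.60/130.0).

-8.58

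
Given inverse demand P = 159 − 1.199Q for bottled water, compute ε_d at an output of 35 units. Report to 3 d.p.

-2.789

At Q = 35, P = 159 − 1.199(35) = 117.03.
dP/dQ = −1.199, so dQ/dP = 1/(−1.199) = -0.834.
ε = (dQ/dP)(P/Q) = (-0.834)(117.03/35).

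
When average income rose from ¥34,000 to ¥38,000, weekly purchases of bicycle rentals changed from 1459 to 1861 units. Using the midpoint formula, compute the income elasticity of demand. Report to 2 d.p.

2.18

ΔQ = 402, ΔI = 4000. Midpoints: Ī = 36,000, Q̄ = 1660.0.
ε_I = (ΔQ/ΔI)(Ī/Q̄) = (402/4000)(36000/1660.0).
ε_I > 0, so the good is normal.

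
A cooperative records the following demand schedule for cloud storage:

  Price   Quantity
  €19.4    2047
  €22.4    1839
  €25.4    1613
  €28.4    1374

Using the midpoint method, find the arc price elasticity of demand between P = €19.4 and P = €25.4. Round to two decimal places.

-0.89

At P = 19.4, Q = 2047; at P = 25.4, Q = 1613.
ΔQ = -434, ΔP = 6.0. Midpoints: P̄ = 22.40, Q̄ = 1830.0.
ε = (ΔQ/ΔP)(P̄/Q̄) = (-434/6.0)(22.40/1830.0).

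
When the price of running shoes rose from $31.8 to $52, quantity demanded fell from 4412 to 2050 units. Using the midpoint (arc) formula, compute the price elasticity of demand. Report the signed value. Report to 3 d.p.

-1.516

ΔQ = 2050 − 4412 = -2362; ΔP = 52 − 31.8 = 20.2.
Midpoints: P̄ = 41.90, Q̄ = 3231.0.
ε = (ΔQ/ΔP)(P̄/Q̄) = (-2362/20.2)(41.90/3231.0).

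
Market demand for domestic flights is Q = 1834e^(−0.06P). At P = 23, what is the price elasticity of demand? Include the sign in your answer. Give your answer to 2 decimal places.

At P = 23, Q = 461.395.
dQ/dP = −0.06·1834e^(−0.06P) = −0.06Q = -27.684.
ε = (dQ/dP)(P/Q) = (-27.684)(23/461.395).

-1.38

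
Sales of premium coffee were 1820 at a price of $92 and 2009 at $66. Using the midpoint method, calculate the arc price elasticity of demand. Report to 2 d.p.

-0.30

ΔQ = 2009 − 1820 = 189; ΔP = 66 − 92 = -26.
Midpoints: P̄ = 79.00, Q̄ = 1914.5.
ε = (ΔQ/ΔP)(P̄/Q̄) = (189/-26)(79.00/1914.5).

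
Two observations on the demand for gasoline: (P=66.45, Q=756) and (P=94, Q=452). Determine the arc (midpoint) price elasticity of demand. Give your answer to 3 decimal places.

-1.466

ΔQ = 452 − 756 = -304; ΔP = 94 − 66.45 = 27.55.
Midpoints: P̄ = 80.22, Q̄ = 604.0.
ε = (ΔQ/ΔP)(P̄/Q̄) = (-304/27.55)(80.22/604.0).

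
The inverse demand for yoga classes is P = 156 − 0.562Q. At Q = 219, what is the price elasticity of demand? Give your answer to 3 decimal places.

At Q = 219, P = 156 − 0.562(219) = 32.92.
dP/dQ = −0.562, so dQ/dP = 1/(−0.562) = -1.779.
ε = (dQ/dP)(P/Q) = (-1.779)(32.92/219).

-0.267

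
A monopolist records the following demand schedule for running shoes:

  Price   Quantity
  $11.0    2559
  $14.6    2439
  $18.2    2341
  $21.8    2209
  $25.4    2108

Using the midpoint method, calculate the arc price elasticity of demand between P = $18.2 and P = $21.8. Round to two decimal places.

-0.32

At P = 18.2, Q = 2341; at P = 21.8, Q = 2209.
ΔQ = -132, ΔP = 3.6. Midpoints: P̄ = 20.00, Q̄ = 2275.0.
ε = (ΔQ/ΔP)(P̄/Q̄) = (-132/3.6)(20.00/2275.0).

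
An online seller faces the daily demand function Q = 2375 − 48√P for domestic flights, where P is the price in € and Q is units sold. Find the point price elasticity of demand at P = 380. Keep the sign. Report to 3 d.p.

-0.325

At P = 380, Q = 1439.308.
dQ/dP = −48/(2√P) = -1.231.
ε = (dQ/dP)(P/Q) = (-1.231)(380/1439.308).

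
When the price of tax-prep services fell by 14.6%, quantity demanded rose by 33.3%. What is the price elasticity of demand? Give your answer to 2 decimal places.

-2.28

ε = %ΔQ / %ΔP = (33.3)/(-14.6) = -2.281.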